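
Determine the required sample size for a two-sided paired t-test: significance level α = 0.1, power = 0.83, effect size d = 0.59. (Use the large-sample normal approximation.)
n = 20 pairs

Sample size formula (paired t-test, normal approximation):
n = ((z_{α/2} + z_β) / d)²

z_{α/2} = 1.645 (for α = 0.1, two-sided)
z_β = 0.954 (for power = 0.83)
d = 0.59

n = ((1.645 + 0.954) / 0.59)²
n = (4.405)²
n ≈ 19.40
Round up to the next whole number: n = 20 pairs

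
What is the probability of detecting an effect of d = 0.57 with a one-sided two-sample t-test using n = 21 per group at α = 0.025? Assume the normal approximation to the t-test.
Power ≈ 0.46

Power calculation (two-sample t-test, normal approximation):
z_β = d · √(n/2) - z_α
z_β = 0.57 · √(21/2) - 1.960
z_β = 0.57 · 3.240 - 1.960
z_β = -0.113

Power = Φ(z_β) = Φ(-0.113) ≈ 0.455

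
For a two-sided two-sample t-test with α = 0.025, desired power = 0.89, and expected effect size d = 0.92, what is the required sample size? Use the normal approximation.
n = 29 per group

Sample size formula (two-sample t-test, normal approximation):
n = 2 · ((z_{α/2} + z_β) / d)²

z_{α/2} = 2.241 (for α = 0.025, two-sided)
z_β = 1.227 (for power = 0.89)
d = 0.92

n = 2 · ((2.241 + 1.227) / 0.92)²
n = 2 · (3.770)²
n ≈ 28.43
Round up to the next whole number: n = 29 per group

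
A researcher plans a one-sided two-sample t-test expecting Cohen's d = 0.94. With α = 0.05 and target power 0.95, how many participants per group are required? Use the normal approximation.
n = 25 per group

Sample size formula (two-sample t-test, normal approximation):
n = 2 · ((z_α + z_β) / d)²

z_α = 1.645 (for α = 0.05, one-sided)
z_β = 1.645 (for power = 0.95)
d = 0.94

n = 2 · ((1.645 + 1.645) / 0.94)²
n = 2 · (3.500)²
n ≈ 24.50
Round up to the next whole number: n = 25 per group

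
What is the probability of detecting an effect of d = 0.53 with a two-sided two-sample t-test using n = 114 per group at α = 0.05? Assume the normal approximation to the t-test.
Power ≈ 0.98

Power calculation (two-sample t-test, normal approximation):
z_β = d · √(n/2) - z_{α/2}
z_β = 0.53 · √(114/2) - 1.960
z_β = 0.53 · 7.550 - 1.960
z_β = 2.041

Power = Φ(z_β) = Φ(2.041) ≈ 0.979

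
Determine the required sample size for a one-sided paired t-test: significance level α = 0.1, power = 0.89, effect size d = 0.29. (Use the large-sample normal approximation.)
n = 75 pairs

Sample size formula (paired t-test, normal approximation):
n = ((z_α + z_β) / d)²

z_α = 1.282 (for α = 0.1, one-sided)
z_β = 1.227 (for power = 0.89)
d = 0.29

n = ((1.282 + 1.227) / 0.29)²
n = (8.652)²
n ≈ 74.86
Round up to the next whole number: n = 75 pairs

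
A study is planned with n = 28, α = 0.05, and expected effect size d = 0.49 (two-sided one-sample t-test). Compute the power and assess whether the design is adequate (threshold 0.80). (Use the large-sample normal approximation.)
Power ≈ 0.74; the study is underpowered (power < 0.80)

Power calculation (one-sample t-test, normal approximation):
z_β = d · √n - z_{α/2}
z_β = 0.49 · √28 - 1.960
z_β = 0.49 · 5.292 - 1.960
z_β = 0.633

Power = Φ(z_β) = Φ(0.633) ≈ 0.737

Effect size d = 0.49 is small by Cohen's convention (0.2/0.5/0.8).

Threshold: power ≥ 0.80 is conventionally adequate.
Power ≈ 0.74 → the study is underpowered (power < 0.80).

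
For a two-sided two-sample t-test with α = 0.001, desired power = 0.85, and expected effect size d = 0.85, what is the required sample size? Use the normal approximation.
n = 52 per group

Sample size formula (two-sample t-test, normal approximation):
n = 2 · ((z_{α/2} + z_β) / d)²

z_{α/2} = 3.291 (for α = 0.001, two-sided)
z_β = 1.036 (for power = 0.85)
d = 0.85

n = 2 · ((3.291 + 1.036) / 0.85)²
n = 2 · (5.091)²
n ≈ 51.84
Round up to the next whole number: n = 52 per group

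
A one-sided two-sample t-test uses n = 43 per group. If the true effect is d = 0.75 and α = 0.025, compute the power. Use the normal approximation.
Power ≈ 0.94

Power calculation (two-sample t-test, normal approximation):
z_β = d · √(n/2) - z_α
z_β = 0.75 · √(43/2) - 1.960
z_β = 0.75 · 4.637 - 1.960
z_β = 1.518

Power = Φ(z_β) = Φ(1.518) ≈ 0.935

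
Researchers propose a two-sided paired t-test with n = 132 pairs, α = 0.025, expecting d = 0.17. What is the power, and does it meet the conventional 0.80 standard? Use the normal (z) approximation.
Power ≈ 0.39; the study is underpowered (power < 0.80)

Power calculation (paired t-test, normal approximation):
z_β = d · √n - z_{α/2}
z_β = 0.17 · √132 - 2.241
z_β = 0.17 · 11.489 - 2.241
z_β = -0.288

Power = Φ(z_β) = Φ(-0.288) ≈ 0.387

Effect size d = 0.17 is very small by Cohen's convention (0.2/0.5/0.8).

Threshold: power ≥ 0.80 is conventionally adequate.
Power ≈ 0.39 → the study is underpowered (power < 0.80).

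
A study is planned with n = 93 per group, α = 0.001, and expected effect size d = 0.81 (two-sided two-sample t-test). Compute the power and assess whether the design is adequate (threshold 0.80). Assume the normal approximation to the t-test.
Power ≈ 0.99; the study is adequately powered (power ≥ 0.80)

Power calculation (two-sample t-test, normal approximation):
z_β = d · √(n/2) - z_{α/2}
z_β = 0.81 · √(93/2) - 3.291
z_β = 0.81 · 6.819 - 3.291
z_β = 2.233

Power = Φ(z_β) = Φ(2.233) ≈ 0.987

Effect size d = 0.81 is large by Cohen's convention (0.2/0.5/0.8).

Threshold: power ≥ 0.80 is conventionally adequate.
Power ≈ 0.99 → the study is adequately powered (power ≥ 0.80).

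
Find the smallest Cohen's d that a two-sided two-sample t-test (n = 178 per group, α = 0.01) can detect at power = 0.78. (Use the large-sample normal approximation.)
d ≈ 0.35

Minimum detectable effect (two-sample t-test, normal approximation):
d = (z_{α/2} + z_β) / √(n/2)
d = (2.576 + 0.772) / √(178/2)
d = 3.348 / 9.434
d ≈ 0.35

By Cohen's convention (0.2 small / 0.5 medium / 0.8 large): small effect.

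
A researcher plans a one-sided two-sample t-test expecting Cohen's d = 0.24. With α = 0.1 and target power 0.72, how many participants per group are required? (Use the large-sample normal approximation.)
n = 121 per group

Sample size formula (two-sample t-test, normal approximation):
n = 2 · ((z_α + z_β) / d)²

z_α = 1.282 (for α = 0.1, one-sided)
z_β = 0.583 (for power = 0.72)
d = 0.24

n = 2 · ((1.282 + 0.583) / 0.24)²
n = 2 · (7.771)²
n ≈ 120.78
Round up to the next whole number: n = 121 per group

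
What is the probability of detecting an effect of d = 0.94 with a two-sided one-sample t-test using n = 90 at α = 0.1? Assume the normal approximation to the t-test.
Power ≈ 1.00

Power calculation (one-sample t-test, normal approximation):
z_β = d · √n - z_{α/2}
z_β = 0.94 · √90 - 1.645
z_β = 0.94 · 9.487 - 1.645
z_β = 7.273

Power = Φ(z_β) = Φ(7.273) ≈ 1.000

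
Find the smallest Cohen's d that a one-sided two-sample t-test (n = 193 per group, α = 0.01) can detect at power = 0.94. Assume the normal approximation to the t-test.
d ≈ 0.40

Minimum detectable effect (two-sample t-test, normal approximation):
d = (z_α + z_β) / √(n/2)
d = (2.326 + 1.555) / √(193/2)
d = 3.881 / 9.823
d ≈ 0.40

By Cohen's convention (0.2 small / 0.5 medium / 0.8 large): small effect.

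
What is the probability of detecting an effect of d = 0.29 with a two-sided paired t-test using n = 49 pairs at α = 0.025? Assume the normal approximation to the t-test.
Power ≈ 0.42

Power calculation (paired t-test, normal approximation):
z_β = d · √n - z_{α/2}
z_β = 0.29 · √49 - 2.241
z_β = 0.29 · 7.000 - 2.241
z_β = -0.211

Power = Φ(z_β) = Φ(-0.211) ≈ 0.416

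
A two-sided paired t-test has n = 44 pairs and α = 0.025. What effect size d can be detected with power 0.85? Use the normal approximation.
d ≈ 0.49

Minimum detectable effect (paired t-test, normal approximation):
d = (z_{α/2} + z_β) / √n
d = (2.241 + 1.036) / √44
d = 3.278 / 6.633
d ≈ 0.49

By Cohen's convention (0.2 small / 0.5 medium / 0.8 large): small effect.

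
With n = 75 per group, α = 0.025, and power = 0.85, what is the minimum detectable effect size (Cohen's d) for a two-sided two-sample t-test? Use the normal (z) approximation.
d ≈ 0.54

Minimum detectable effect (two-sample t-test, normal approximation):
d = (z_{α/2} + z_β) / √(n/2)
d = (2.241 + 1.036) / √(75/2)
d = 3.278 / 6.124
d ≈ 0.54

By Cohen's convention (0.2 small / 0.5 medium / 0.8 large): medium effect.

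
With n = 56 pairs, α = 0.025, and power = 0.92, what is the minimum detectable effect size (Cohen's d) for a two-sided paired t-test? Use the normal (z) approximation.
d ≈ 0.49

Minimum detectable effect (paired t-test, normal approximation):
d = (z_{α/2} + z_β) / √n
d = (2.241 + 1.405) / √56
d = 3.646 / 7.483
d ≈ 0.49

By Cohen's convention (0.2 small / 0.5 medium / 0.8 large): small effect.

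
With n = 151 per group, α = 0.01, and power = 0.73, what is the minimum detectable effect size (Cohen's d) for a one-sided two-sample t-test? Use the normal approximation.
d ≈ 0.34

Minimum detectable effect (two-sample t-test, normal approximation):
d = (z_α + z_β) / √(n/2)
d = (2.326 + 0.613) / √(151/2)
d = 2.939 / 8.689
d ≈ 0.34

By Cohen's convention (0.2 small / 0.5 medium / 0.8 large): small effect.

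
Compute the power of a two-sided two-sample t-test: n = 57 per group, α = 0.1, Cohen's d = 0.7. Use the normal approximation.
Power ≈ 0.98

Power calculation (two-sample t-test, normal approximation):
z_β = d · √(n/2) - z_{α/2}
z_β = 0.7 · √(57/2) - 1.645
z_β = 0.7 · 5.339 - 1.645
z_β = 2.092

Power = Φ(z_β) = Φ(2.092) ≈ 0.982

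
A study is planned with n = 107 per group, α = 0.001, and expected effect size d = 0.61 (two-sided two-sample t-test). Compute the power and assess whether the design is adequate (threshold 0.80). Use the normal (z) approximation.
Power ≈ 0.88; the study is adequately powered (power ≥ 0.80)

Power calculation (two-sample t-test, normal approximation):
z_β = d · √(n/2) - z_{α/2}
z_β = 0.61 · √(107/2) - 3.291
z_β = 0.61 · 7.314 - 3.291
z_β = 1.171

Power = Φ(z_β) = Φ(1.171) ≈ 0.879

Effect size d = 0.61 is medium by Cohen's convention (0.2/0.5/0.8).

Threshold: power ≥ 0.80 is conventionally adequate.
Power ≈ 0.88 → the study is adequately powered (power ≥ 0.80).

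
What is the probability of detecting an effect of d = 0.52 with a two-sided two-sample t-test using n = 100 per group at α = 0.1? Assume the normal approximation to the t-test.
Power ≈ 0.98

Power calculation (two-sample t-test, normal approximation):
z_β = d · √(n/2) - z_{α/2}
z_β = 0.52 · √(100/2) - 1.645
z_β = 0.52 · 7.071 - 1.645
z_β = 2.032

Power = Φ(z_β) = Φ(2.032) ≈ 0.979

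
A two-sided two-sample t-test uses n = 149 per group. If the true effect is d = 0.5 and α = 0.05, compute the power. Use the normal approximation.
Power ≈ 0.99

Power calculation (two-sample t-test, normal approximation):
z_β = d · √(n/2) - z_{α/2}
z_β = 0.5 · √(149/2) - 1.960
z_β = 0.5 · 8.631 - 1.960
z_β = 2.356

Power = Φ(z_β) = Φ(2.356) ≈ 0.991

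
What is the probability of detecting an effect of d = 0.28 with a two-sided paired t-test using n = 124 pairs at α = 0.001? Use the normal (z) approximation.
Power ≈ 0.43

Power calculation (paired t-test, normal approximation):
z_β = d · √n - z_{α/2}
z_β = 0.28 · √124 - 3.291
z_β = 0.28 · 11.136 - 3.291
z_β = -0.173

Power = Φ(z_β) = Φ(-0.173) ≈ 0.431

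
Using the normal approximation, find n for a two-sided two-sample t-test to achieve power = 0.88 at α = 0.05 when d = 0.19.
n = 545 per group

Sample size formula (two-sample t-test, normal approximation):
n = 2 · ((z_{α/2} + z_β) / d)²

z_{α/2} = 1.960 (for α = 0.05, two-sided)
z_β = 1.175 (for power = 0.88)
d = 0.19

n = 2 · ((1.960 + 1.175) / 0.19)²
n = 2 · (16.500)²
n ≈ 544.50
Round up to the next whole number: n = 545 per group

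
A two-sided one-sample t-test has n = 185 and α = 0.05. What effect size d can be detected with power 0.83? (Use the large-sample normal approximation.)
d ≈ 0.21

Minimum detectable effect (one-sample t-test, normal approximation):
d = (z_{α/2} + z_β) / √n
d = (1.960 + 0.954) / √185
d = 2.914 / 13.601
d ≈ 0.21

By Cohen's convention (0.2 small / 0.5 medium / 0.8 large): small effect.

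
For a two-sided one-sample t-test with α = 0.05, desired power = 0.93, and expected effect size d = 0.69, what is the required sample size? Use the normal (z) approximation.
n = 25

Sample size formula (one-sample t-test, normal approximation):
n = ((z_{α/2} + z_β) / d)²

z_{α/2} = 1.960 (for α = 0.05, two-sided)
z_β = 1.476 (for power = 0.93)
d = 0.69

n = ((1.960 + 1.476) / 0.69)²
n = (4.980)²
n ≈ 24.80
Round up to the next whole number: n = 25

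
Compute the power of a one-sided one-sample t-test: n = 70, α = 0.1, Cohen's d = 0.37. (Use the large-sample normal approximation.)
Power ≈ 0.97

Power calculation (one-sample t-test, normal approximation):
z_β = d · √n - z_α
z_β = 0.37 · √70 - 1.282
z_β = 0.37 · 8.367 - 1.282
z_β = 1.814

Power = Φ(z_β) = Φ(1.814) ≈ 0.965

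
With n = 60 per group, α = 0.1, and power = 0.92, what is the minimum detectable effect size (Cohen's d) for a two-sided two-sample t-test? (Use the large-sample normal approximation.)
d ≈ 0.56

Minimum detectable effect (two-sample t-test, normal approximation):
d = (z_{α/2} + z_β) / √(n/2)
d = (1.645 + 1.405) / √(60/2)
d = 3.050 / 5.477
d ≈ 0.56

By Cohen's convention (0.2 small / 0.5 medium / 0.8 large): medium effect.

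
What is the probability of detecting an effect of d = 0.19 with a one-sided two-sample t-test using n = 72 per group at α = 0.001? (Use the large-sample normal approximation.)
Power ≈ 0.03

Power calculation (two-sample t-test, normal approximation):
z_β = d · √(n/2) - z_α
z_β = 0.19 · √(72/2) - 3.090
z_β = 0.19 · 6.000 - 3.090
z_β = -1.950

Power = Φ(z_β) = Φ(-1.950) ≈ 0.026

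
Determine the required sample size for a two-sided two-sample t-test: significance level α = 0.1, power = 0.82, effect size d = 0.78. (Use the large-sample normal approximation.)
n = 22 per group

Sample size formula (two-sample t-test, normal approximation):
n = 2 · ((z_{α/2} + z_β) / d)²

z_{α/2} = 1.645 (for α = 0.1, two-sided)
z_β = 0.915 (for power = 0.82)
d = 0.78

n = 2 · ((1.645 + 0.915) / 0.78)²
n = 2 · (3.282)²
n ≈ 21.54
Round up to the next whole number: n = 22 per group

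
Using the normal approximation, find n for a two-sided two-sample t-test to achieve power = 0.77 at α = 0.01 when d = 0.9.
n = 28 per group

Sample size formula (two-sample t-test, normal approximation):
n = 2 · ((z_{α/2} + z_β) / d)²

z_{α/2} = 2.576 (for α = 0.01, two-sided)
z_β = 0.739 (for power = 0.77)
d = 0.9

n = 2 · ((2.576 + 0.739) / 0.9)²
n = 2 · (3.683)²
n ≈ 27.13
Round up to the next whole number: n = 28 per group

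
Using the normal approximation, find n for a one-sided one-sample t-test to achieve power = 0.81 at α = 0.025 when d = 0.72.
n = 16

Sample size formula (one-sample t-test, normal approximation):
n = ((z_α + z_β) / d)²

z_α = 1.960 (for α = 0.025, one-sided)
z_β = 0.878 (for power = 0.81)
d = 0.72

n = ((1.960 + 0.878) / 0.72)²
n = (3.942)²
n ≈ 15.54
Round up to the next whole number: n = 16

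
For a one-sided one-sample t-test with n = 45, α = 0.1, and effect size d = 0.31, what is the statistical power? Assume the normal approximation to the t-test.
Power ≈ 0.79

Power calculation (one-sample t-test, normal approximation):
z_β = d · √n - z_α
z_β = 0.31 · √45 - 1.282
z_β = 0.31 · 6.708 - 1.282
z_β = 0.798

Power = Φ(z_β) = Φ(0.798) ≈ 0.788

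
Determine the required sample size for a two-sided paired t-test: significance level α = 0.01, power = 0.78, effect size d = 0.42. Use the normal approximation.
n = 64 pairs

Sample size formula (paired t-test, normal approximation):
n = ((z_{α/2} + z_β) / d)²

z_{α/2} = 2.576 (for α = 0.01, two-sided)
z_β = 0.772 (for power = 0.78)
d = 0.42

n = ((2.576 + 0.772) / 0.42)²
n = (7.971)²
n ≈ 63.54
Round up to the next whole number: n = 64 pairs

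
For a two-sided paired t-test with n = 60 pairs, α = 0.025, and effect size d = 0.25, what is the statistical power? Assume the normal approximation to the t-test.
Power ≈ 0.38

Power calculation (paired t-test, normal approximation):
z_β = d · √n - z_{α/2}
z_β = 0.25 · √60 - 2.241
z_β = 0.25 · 7.746 - 2.241
z_β = -0.305

Power = Φ(z_β) = Φ(-0.305) ≈ 0.380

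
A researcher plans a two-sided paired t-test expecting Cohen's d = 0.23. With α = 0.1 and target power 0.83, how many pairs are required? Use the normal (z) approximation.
n = 128 pairs

Sample size formula (paired t-test, normal approximation):
n = ((z_{α/2} + z_β) / d)²

z_{α/2} = 1.645 (for α = 0.1, two-sided)
z_β = 0.954 (for power = 0.83)
d = 0.23

n = ((1.645 + 0.954) / 0.23)²
n = (11.300)²
n ≈ 127.69
Round up to the next whole number: n = 128 pairs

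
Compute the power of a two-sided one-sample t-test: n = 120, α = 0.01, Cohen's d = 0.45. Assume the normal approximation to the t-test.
Power ≈ 0.99

Power calculation (one-sample t-test, normal approximation):
z_β = d · √n - z_{α/2}
z_β = 0.45 · √120 - 2.576
z_β = 0.45 · 10.954 - 2.576
z_β = 2.354

Power = Φ(z_β) = Φ(2.354) ≈ 0.991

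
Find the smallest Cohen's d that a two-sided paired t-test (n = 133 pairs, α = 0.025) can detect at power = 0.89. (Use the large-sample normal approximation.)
d ≈ 0.30

Minimum detectable effect (paired t-test, normal approximation):
d = (z_{α/2} + z_β) / √n
d = (2.241 + 1.227) / √133
d = 3.468 / 11.533
d ≈ 0.30

By Cohen's convention (0.2 small / 0.5 medium / 0.8 large): small effect.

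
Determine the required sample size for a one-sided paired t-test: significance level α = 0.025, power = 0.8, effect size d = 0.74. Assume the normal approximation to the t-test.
n = 15 pairs

Sample size formula (paired t-test, normal approximation):
n = ((z_α + z_β) / d)²

z_α = 1.960 (for α = 0.025, one-sided)
z_β = 0.842 (for power = 0.8)
d = 0.74

n = ((1.960 + 0.842) / 0.74)²
n = (3.786)²
n ≈ 14.33
Round up to the next whole number: n = 15 pairs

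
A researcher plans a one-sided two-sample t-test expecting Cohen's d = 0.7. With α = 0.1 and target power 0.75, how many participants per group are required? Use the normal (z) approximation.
n = 16 per group

Sample size formula (two-sample t-test, normal approximation):
n = 2 · ((z_α + z_β) / d)²

z_α = 1.282 (for α = 0.1, one-sided)
z_β = 0.674 (for power = 0.75)
d = 0.7

n = 2 · ((1.282 + 0.674) / 0.7)²
n = 2 · (2.794)²
n ≈ 15.61
Round up to the next whole number: n = 16 per group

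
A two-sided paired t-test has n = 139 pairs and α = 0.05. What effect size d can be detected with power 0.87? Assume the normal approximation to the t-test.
d ≈ 0.26

Minimum detectable effect (paired t-test, normal approximation):
d = (z_{α/2} + z_β) / √n
d = (1.960 + 1.126) / √139
d = 3.086 / 11.790
d ≈ 0.26

By Cohen's convention (0.2 small / 0.5 medium / 0.8 large): small effect.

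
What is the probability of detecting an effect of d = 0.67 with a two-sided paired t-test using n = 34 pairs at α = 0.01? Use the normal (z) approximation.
Power ≈ 0.91

Power calculation (paired t-test, normal approximation):
z_β = d · √n - z_{α/2}
z_β = 0.67 · √34 - 2.576
z_β = 0.67 · 5.831 - 2.576
z_β = 1.331

Power = Φ(z_β) = Φ(1.331) ≈ 0.908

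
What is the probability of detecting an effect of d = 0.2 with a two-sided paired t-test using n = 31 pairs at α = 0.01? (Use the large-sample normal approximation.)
Power ≈ 0.07

Power calculation (paired t-test, normal approximation):
z_β = d · √n - z_{α/2}
z_β = 0.2 · √31 - 2.576
z_β = 0.2 · 5.568 - 2.576
z_β = -1.462

Power = Φ(z_β) = Φ(-1.462) ≈ 0.072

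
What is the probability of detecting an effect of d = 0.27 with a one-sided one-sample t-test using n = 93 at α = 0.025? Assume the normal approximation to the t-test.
Power ≈ 0.74

Power calculation (one-sample t-test, normal approximation):
z_β = d · √n - z_α
z_β = 0.27 · √93 - 1.960
z_β = 0.27 · 9.644 - 1.960
z_β = 0.644

Power = Φ(z_β) = Φ(0.644) ≈ 0.740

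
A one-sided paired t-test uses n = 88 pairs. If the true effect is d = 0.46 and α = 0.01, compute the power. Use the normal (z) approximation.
Power ≈ 0.98

Power calculation (paired t-test, normal approximation):
z_β = d · √n - z_α
z_β = 0.46 · √88 - 2.326
z_β = 0.46 · 9.381 - 2.326
z_β = 1.989

Power = Φ(z_β) = Φ(1.989) ≈ 0.977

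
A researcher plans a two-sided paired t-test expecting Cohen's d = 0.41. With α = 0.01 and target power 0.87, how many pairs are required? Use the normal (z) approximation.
n = 82 pairs

Sample size formula (paired t-test, normal approximation):
n = ((z_{α/2} + z_β) / d)²

z_{α/2} = 2.576 (for α = 0.01, two-sided)
z_β = 1.126 (for power = 0.87)
d = 0.41

n = ((2.576 + 1.126) / 0.41)²
n = (9.029)²
n ≈ 81.52
Round up to the next whole number: n = 82 pairs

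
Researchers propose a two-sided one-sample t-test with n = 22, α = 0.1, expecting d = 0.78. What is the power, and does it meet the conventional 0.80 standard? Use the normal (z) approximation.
Power ≈ 0.98; the study is adequately powered (power ≥ 0.80)

Power calculation (one-sample t-test, normal approximation):
z_β = d · √n - z_{α/2}
z_β = 0.78 · √22 - 1.645
z_β = 0.78 · 4.690 - 1.645
z_β = 2.014

Power = Φ(z_β) = Φ(2.014) ≈ 0.978

Effect size d = 0.78 is medium by Cohen's convention (0.2/0.5/0.8).

Threshold: power ≥ 0.80 is conventionally adequate.
Power ≈ 0.98 → the study is adequately powered (power ≥ 0.80).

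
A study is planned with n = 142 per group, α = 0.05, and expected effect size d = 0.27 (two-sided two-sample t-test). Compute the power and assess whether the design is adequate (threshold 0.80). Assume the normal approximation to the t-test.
Power ≈ 0.62; the study is underpowered (power < 0.80)

Power calculation (two-sample t-test, normal approximation):
z_β = d · √(n/2) - z_{α/2}
z_β = 0.27 · √(142/2) - 1.960
z_β = 0.27 · 8.426 - 1.960
z_β = 0.315

Power = Φ(z_β) = Φ(0.315) ≈ 0.624

Effect size d = 0.27 is small by Cohen's convention (0.2/0.5/0.8).

Threshold: power ≥ 0.80 is conventionally adequate.
Power ≈ 0.62 → the study is underpowered (power < 0.80).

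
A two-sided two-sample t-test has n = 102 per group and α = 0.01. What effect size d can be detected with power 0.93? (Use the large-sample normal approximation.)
d ≈ 0.57

Minimum detectable effect (two-sample t-test, normal approximation):
d = (z_{α/2} + z_β) / √(n/2)
d = (2.576 + 1.476) / √(102/2)
d = 4.052 / 7.141
d ≈ 0.57

By Cohen's convention (0.2 small / 0.5 medium / 0.8 large): medium effect.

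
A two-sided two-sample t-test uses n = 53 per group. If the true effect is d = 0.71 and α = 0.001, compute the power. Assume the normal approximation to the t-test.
Power ≈ 0.64

Power calculation (two-sample t-test, normal approximation):
z_β = d · √(n/2) - z_{α/2}
z_β = 0.71 · √(53/2) - 3.291
z_β = 0.71 · 5.148 - 3.291
z_β = 0.364

Power = Φ(z_β) = Φ(0.364) ≈ 0.642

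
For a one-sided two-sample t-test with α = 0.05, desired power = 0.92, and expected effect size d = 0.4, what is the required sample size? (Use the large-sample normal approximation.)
n = 117 per group

Sample size formula (two-sample t-test, normal approximation):
n = 2 · ((z_α + z_β) / d)²

z_α = 1.645 (for α = 0.05, one-sided)
z_β = 1.405 (for power = 0.92)
d = 0.4

n = 2 · ((1.645 + 1.405) / 0.4)²
n = 2 · (7.625)²
n ≈ 116.28
Round up to the next whole number: n = 117 per group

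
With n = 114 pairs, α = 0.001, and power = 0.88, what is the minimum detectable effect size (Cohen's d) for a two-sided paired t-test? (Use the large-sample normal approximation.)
d ≈ 0.42

Minimum detectable effect (paired t-test, normal approximation):
d = (z_{α/2} + z_β) / √n
d = (3.291 + 1.175) / √114
d = 4.466 / 10.677
d ≈ 0.42

By Cohen's convention (0.2 small / 0.5 medium / 0.8 large): small effect.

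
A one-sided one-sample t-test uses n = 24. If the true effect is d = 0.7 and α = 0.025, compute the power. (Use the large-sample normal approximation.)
Power ≈ 0.93

Power calculation (one-sample t-test, normal approximation):
z_β = d · √n - z_α
z_β = 0.7 · √24 - 1.960
z_β = 0.7 · 4.899 - 1.960
z_β = 1.469

Power = Φ(z_β) = Φ(1.469) ≈ 0.929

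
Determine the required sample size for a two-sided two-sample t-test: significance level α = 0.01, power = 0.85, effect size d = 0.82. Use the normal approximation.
n = 39 per group

Sample size formula (two-sample t-test, normal approximation):
n = 2 · ((z_{α/2} + z_β) / d)²

z_{α/2} = 2.576 (for α = 0.01, two-sided)
z_β = 1.036 (for power = 0.85)
d = 0.82

n = 2 · ((2.576 + 1.036) / 0.82)²
n = 2 · (4.405)²
n ≈ 38.81
Round up to the next whole number: n = 39 per group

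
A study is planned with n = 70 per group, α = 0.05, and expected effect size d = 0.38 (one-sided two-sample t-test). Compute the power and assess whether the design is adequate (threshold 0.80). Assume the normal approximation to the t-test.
Power ≈ 0.73; the study is underpowered (power < 0.80)

Power calculation (two-sample t-test, normal approximation):
z_β = d · √(n/2) - z_α
z_β = 0.38 · √(70/2) - 1.645
z_β = 0.38 · 5.916 - 1.645
z_β = 0.603

Power = Φ(z_β) = Φ(0.603) ≈ 0.727

Effect size d = 0.38 is small by Cohen's convention (0.2/0.5/0.8).

Threshold: power ≥ 0.80 is conventionally adequate.
Power ≈ 0.73 → the study is underpowered (power < 0.80).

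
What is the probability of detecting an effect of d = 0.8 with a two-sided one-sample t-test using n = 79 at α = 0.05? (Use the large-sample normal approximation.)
Power ≈ 1.00

Power calculation (one-sample t-test, normal approximation):
z_β = d · √n - z_{α/2}
z_β = 0.8 · √79 - 1.960
z_β = 0.8 · 8.888 - 1.960
z_β = 5.151

Power = Φ(z_β) = Φ(5.151) ≈ 1.000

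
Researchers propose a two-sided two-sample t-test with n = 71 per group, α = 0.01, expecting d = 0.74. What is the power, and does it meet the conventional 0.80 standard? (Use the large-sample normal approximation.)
Power ≈ 0.97; the study is adequately powered (power ≥ 0.80)

Power calculation (two-sample t-test, normal approximation):
z_β = d · √(n/2) - z_{α/2}
z_β = 0.74 · √(71/2) - 2.576
z_β = 0.74 · 5.958 - 2.576
z_β = 1.833

Power = Φ(z_β) = Φ(1.833) ≈ 0.967

Effect size d = 0.74 is medium by Cohen's convention (0.2/0.5/0.8).

Threshold: power ≥ 0.80 is conventionally adequate.
Power ≈ 0.97 → the study is adequately powered (power ≥ 0.80).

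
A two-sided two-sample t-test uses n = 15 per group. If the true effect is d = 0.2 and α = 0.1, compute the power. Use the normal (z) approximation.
Power ≈ 0.14

Power calculation (two-sample t-test, normal approximation):
z_β = d · √(n/2) - z_{α/2}
z_β = 0.2 · √(15/2) - 1.645
z_β = 0.2 · 2.739 - 1.645
z_β = -1.097

Power = Φ(z_β) = Φ(-1.097) ≈ 0.136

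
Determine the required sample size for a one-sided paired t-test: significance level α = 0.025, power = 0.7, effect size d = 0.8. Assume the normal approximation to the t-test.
n = 10 pairs

Sample size formula (paired t-test, normal approximation):
n = ((z_α + z_β) / d)²

z_α = 1.960 (for α = 0.025, one-sided)
z_β = 0.524 (for power = 0.7)
d = 0.8

n = ((1.960 + 0.524) / 0.8)²
n = (3.105)²
n ≈ 9.64
Round up to the next whole number: n = 10 pairs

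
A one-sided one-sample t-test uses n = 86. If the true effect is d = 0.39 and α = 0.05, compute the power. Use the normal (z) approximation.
Power ≈ 0.98

Power calculation (one-sample t-test, normal approximation):
z_β = d · √n - z_α
z_β = 0.39 · √86 - 1.645
z_β = 0.39 · 9.274 - 1.645
z_β = 1.972

Power = Φ(z_β) = Φ(1.972) ≈ 0.976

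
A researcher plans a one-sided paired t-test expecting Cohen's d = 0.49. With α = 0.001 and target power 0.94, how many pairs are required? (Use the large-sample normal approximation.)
n = 90 pairs

Sample size formula (paired t-test, normal approximation):
n = ((z_α + z_β) / d)²

z_α = 3.090 (for α = 0.001, one-sided)
z_β = 1.555 (for power = 0.94)
d = 0.49

n = ((3.090 + 1.555) / 0.49)²
n = (9.480)²
n ≈ 89.87
Round up to the next whole number: n = 90 pairs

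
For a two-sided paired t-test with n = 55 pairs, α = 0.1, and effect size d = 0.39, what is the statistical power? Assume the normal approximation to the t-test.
Power ≈ 0.89

Power calculation (paired t-test, normal approximation):
z_β = d · √n - z_{α/2}
z_β = 0.39 · √55 - 1.645
z_β = 0.39 · 7.416 - 1.645
z_β = 1.247

Power = Φ(z_β) = Φ(1.247) ≈ 0.894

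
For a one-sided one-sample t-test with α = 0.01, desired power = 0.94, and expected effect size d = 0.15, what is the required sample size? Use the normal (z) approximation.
n = 670

Sample size formula (one-sample t-test, normal approximation):
n = ((z_α + z_β) / d)²

z_α = 2.326 (for α = 0.01, one-sided)
z_β = 1.555 (for power = 0.94)
d = 0.15

n = ((2.326 + 1.555) / 0.15)²
n = (25.873)²
n ≈ 669.41
Round up to the next whole number: n = 670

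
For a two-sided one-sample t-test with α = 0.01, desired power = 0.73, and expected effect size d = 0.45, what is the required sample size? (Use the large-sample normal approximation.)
n = 51

Sample size formula (one-sample t-test, normal approximation):
n = ((z_{α/2} + z_β) / d)²

z_{α/2} = 2.576 (for α = 0.01, two-sided)
z_β = 0.613 (for power = 0.73)
d = 0.45

n = ((2.576 + 0.613) / 0.45)²
n = (7.087)²
n ≈ 50.23
Round up to the next whole number: n = 51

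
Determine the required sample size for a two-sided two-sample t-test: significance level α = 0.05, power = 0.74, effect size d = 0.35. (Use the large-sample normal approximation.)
n = 111 per group

Sample size formula (two-sample t-test, normal approximation):
n = 2 · ((z_{α/2} + z_β) / d)²

z_{α/2} = 1.960 (for α = 0.05, two-sided)
z_β = 0.643 (for power = 0.74)
d = 0.35

n = 2 · ((1.960 + 0.643) / 0.35)²
n = 2 · (7.437)²
n ≈ 110.62
Round up to the next whole number: n = 111 per group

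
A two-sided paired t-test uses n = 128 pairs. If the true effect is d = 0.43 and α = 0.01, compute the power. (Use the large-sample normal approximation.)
Power ≈ 0.99

Power calculation (paired t-test, normal approximation):
z_β = d · √n - z_{α/2}
z_β = 0.43 · √128 - 2.576
z_β = 0.43 · 11.314 - 2.576
z_β = 2.289

Power = Φ(z_β) = Φ(2.289) ≈ 0.989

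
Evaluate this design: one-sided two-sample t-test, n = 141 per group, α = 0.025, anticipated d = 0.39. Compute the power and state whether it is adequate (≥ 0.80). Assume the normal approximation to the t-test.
Power ≈ 0.91; the study is adequately powered (power ≥ 0.80)

Power calculation (two-sample t-test, normal approximation):
z_β = d · √(n/2) - z_α
z_β = 0.39 · √(141/2) - 1.960
z_β = 0.39 · 8.396 - 1.960
z_β = 1.315

Power = Φ(z_β) = Φ(1.315) ≈ 0.906

Effect size d = 0.39 is small by Cohen's convention (0.2/0.5/0.8).

Threshold: power ≥ 0.80 is conventionally adequate.
Power ≈ 0.91 → the study is adequately powered (power ≥ 0.80).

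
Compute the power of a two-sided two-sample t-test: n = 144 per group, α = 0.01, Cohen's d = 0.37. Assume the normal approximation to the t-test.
Power ≈ 0.71

Power calculation (two-sample t-test, normal approximation):
z_β = d · √(n/2) - z_{α/2}
z_β = 0.37 · √(144/2) - 2.576
z_β = 0.37 · 8.485 - 2.576
z_β = 0.564

Power = Φ(z_β) = Φ(0.564) ≈ 0.714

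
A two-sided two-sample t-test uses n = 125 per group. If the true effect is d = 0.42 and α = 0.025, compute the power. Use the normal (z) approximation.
Power ≈ 0.86

Power calculation (two-sample t-test, normal approximation):
z_β = d · √(n/2) - z_{α/2}
z_β = 0.42 · √(125/2) - 2.241
z_β = 0.42 · 7.906 - 2.241
z_β = 1.079

Power = Φ(z_β) = Φ(1.079) ≈ 0.860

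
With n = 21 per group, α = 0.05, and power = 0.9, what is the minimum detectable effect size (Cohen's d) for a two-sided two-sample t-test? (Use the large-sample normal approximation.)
d ≈ 1.00

Minimum detectable effect (two-sample t-test, normal approximation):
d = (z_{α/2} + z_β) / √(n/2)
d = (1.960 + 1.282) / √(21/2)
d = 3.242 / 3.240
d ≈ 1.00

By Cohen's convention (0.2 small / 0.5 medium / 0.8 large): large effect.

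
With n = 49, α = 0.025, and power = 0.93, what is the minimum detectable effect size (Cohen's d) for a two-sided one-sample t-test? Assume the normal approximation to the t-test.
d ≈ 0.53

Minimum detectable effect (one-sample t-test, normal approximation):
d = (z_{α/2} + z_β) / √n
d = (2.241 + 1.476) / √49
d = 3.717 / 7.000
d ≈ 0.53

By Cohen's convention (0.2 small / 0.5 medium / 0.8 large): medium effect.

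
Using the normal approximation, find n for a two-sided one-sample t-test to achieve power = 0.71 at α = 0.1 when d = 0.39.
n = 32

Sample size formula (one-sample t-test, normal approximation):
n = ((z_{α/2} + z_β) / d)²

z_{α/2} = 1.645 (for α = 0.1, two-sided)
z_β = 0.553 (for power = 0.71)
d = 0.39

n = ((1.645 + 0.553) / 0.39)²
n = (5.636)²
n ≈ 31.76
Round up to the next whole number: n = 32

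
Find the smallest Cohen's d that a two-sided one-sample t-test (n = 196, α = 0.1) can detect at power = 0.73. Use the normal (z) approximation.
d ≈ 0.16

Minimum detectable effect (one-sample t-test, normal approximation):
d = (z_{α/2} + z_β) / √n
d = (1.645 + 0.613) / √196
d = 2.258 / 14.000
d ≈ 0.16

By Cohen's convention (0.2 small / 0.5 medium / 0.8 large): very small effect.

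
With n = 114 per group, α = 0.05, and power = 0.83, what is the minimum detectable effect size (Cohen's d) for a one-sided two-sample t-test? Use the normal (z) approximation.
d ≈ 0.34

Minimum detectable effect (two-sample t-test, normal approximation):
d = (z_α + z_β) / √(n/2)
d = (1.645 + 0.954) / √(114/2)
d = 2.599 / 7.550
d ≈ 0.34

By Cohen's convention (0.2 small / 0.5 medium / 0.8 large): small effect.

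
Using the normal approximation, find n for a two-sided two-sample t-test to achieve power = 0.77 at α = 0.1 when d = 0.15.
n = 506 per group

Sample size formula (two-sample t-test, normal approximation):
n = 2 · ((z_{α/2} + z_β) / d)²

z_{α/2} = 1.645 (for α = 0.1, two-sided)
z_β = 0.739 (for power = 0.77)
d = 0.15

n = 2 · ((1.645 + 0.739) / 0.15)²
n = 2 · (15.893)²
n ≈ 505.17
Round up to the next whole number: n = 506 per group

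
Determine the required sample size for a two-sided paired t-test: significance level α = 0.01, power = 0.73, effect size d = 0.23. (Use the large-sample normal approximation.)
n = 193 pairs

Sample size formula (paired t-test, normal approximation):
n = ((z_{α/2} + z_β) / d)²

z_{α/2} = 2.576 (for α = 0.01, two-sided)
z_β = 0.613 (for power = 0.73)
d = 0.23

n = ((2.576 + 0.613) / 0.23)²
n = (13.865)²
n ≈ 192.24
Round up to the next whole number: n = 193 pairs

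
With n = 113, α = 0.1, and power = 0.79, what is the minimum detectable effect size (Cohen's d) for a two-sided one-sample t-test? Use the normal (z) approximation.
d ≈ 0.23

Minimum detectable effect (one-sample t-test, normal approximation):
d = (z_{α/2} + z_β) / √n
d = (1.645 + 0.806) / √113
d = 2.451 / 10.630
d ≈ 0.23

By Cohen's convention (0.2 small / 0.5 medium / 0.8 large): small effect.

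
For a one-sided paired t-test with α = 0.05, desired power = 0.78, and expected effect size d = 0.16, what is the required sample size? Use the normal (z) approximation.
n = 229 pairs

Sample size formula (paired t-test, normal approximation):
n = ((z_α + z_β) / d)²

z_α = 1.645 (for α = 0.05, one-sided)
z_β = 0.772 (for power = 0.78)
d = 0.16

n = ((1.645 + 0.772) / 0.16)²
n = (15.106)²
n ≈ 228.19
Round up to the next whole number: n = 229 pairs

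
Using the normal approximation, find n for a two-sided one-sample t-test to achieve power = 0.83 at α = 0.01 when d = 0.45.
n = 62

Sample size formula (one-sample t-test, normal approximation):
n = ((z_{α/2} + z_β) / d)²

z_{α/2} = 2.576 (for α = 0.01, two-sided)
z_β = 0.954 (for power = 0.83)
d = 0.45

n = ((2.576 + 0.954) / 0.45)²
n = (7.844)²
n ≈ 61.53
Round up to the next whole number: n = 62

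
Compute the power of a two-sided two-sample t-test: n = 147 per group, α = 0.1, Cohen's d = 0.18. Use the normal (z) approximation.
Power ≈ 0.46

Power calculation (two-sample t-test, normal approximation):
z_β = d · √(n/2) - z_{α/2}
z_β = 0.18 · √(147/2) - 1.645
z_β = 0.18 · 8.573 - 1.645
z_β = -0.102

Power = Φ(z_β) = Φ(-0.102) ≈ 0.460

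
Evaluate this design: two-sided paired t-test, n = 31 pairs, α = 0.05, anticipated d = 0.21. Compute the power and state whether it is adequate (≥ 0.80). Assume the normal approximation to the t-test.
Power ≈ 0.21; the study is underpowered (power < 0.80)

Power calculation (paired t-test, normal approximation):
z_β = d · √n - z_{α/2}
z_β = 0.21 · √31 - 1.960
z_β = 0.21 · 5.568 - 1.960
z_β = -0.791

Power = Φ(z_β) = Φ(-0.791) ≈ 0.215

Effect size d = 0.21 is small by Cohen's convention (0.2/0.5/0.8).

Threshold: power ≥ 0.80 is conventionally adequate.
Power ≈ 0.21 → the study is underpowered (power < 0.80).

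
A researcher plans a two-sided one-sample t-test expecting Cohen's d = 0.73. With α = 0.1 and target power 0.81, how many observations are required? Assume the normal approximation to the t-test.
n = 12

Sample size formula (one-sample t-test, normal approximation):
n = ((z_{α/2} + z_β) / d)²

z_{α/2} = 1.645 (for α = 0.1, two-sided)
z_β = 0.878 (for power = 0.81)
d = 0.73

n = ((1.645 + 0.878) / 0.73)²
n = (3.456)²
n ≈ 11.94
Round up to the next whole number: n = 12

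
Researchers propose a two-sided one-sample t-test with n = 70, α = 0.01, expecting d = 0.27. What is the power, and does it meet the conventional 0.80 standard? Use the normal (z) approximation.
Power ≈ 0.38; the study is underpowered (power < 0.80)

Power calculation (one-sample t-test, normal approximation):
z_β = d · √n - z_{α/2}
z_β = 0.27 · √70 - 2.576
z_β = 0.27 · 8.367 - 2.576
z_β = -0.317

Power = Φ(z_β) = Φ(-0.317) ≈ 0.376

Effect size d = 0.27 is small by Cohen's convention (0.2/0.5/0.8).

Threshold: power ≥ 0.80 is conventionally adequate.
Power ≈ 0.38 → the study is underpowered (power < 0.80).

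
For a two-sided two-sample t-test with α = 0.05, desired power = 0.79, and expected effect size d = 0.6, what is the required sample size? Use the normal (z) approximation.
n = 43 per group

Sample size formula (two-sample t-test, normal approximation):
n = 2 · ((z_{α/2} + z_β) / d)²

z_{α/2} = 1.960 (for α = 0.05, two-sided)
z_β = 0.806 (for power = 0.79)
d = 0.6

n = 2 · ((1.960 + 0.806) / 0.6)²
n = 2 · (4.610)²
n ≈ 42.50
Round up to the next whole number: n = 43 per group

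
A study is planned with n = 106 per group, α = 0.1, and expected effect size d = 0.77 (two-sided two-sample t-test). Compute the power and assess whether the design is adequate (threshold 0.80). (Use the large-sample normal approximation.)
Power ≈ 1.00; the study is adequately powered (power ≥ 0.80)

Power calculation (two-sample t-test, normal approximation):
z_β = d · √(n/2) - z_{α/2}
z_β = 0.77 · √(106/2) - 1.645
z_β = 0.77 · 7.280 - 1.645
z_β = 3.961

Power = Φ(z_β) = Φ(3.961) ≈ 1.000

Effect size d = 0.77 is medium by Cohen's convention (0.2/0.5/0.8).

Threshold: power ≥ 0.80 is conventionally adequate.
Power ≈ 1.00 → the study is adequately powered (power ≥ 0.80).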